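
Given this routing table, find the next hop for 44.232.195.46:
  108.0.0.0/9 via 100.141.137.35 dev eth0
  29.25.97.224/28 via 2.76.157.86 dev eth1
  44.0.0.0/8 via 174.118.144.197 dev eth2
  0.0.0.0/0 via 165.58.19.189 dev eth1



Longest prefix match for 44.232.195.46:
  /9 108.0.0.0: no
  /28 29.25.97.224: no
  /8 44.0.0.0: MATCH
  /0 0.0.0.0: MATCH
Selected: next-hop 174.118.144.197 via eth2 (matched /8)


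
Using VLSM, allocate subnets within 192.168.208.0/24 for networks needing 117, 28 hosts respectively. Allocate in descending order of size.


117 hosts -> /25 (126 usable): 192.168.208.0/25
28 hosts -> /27 (30 usable): 192.168.208.128/27
Allocation: 192.168.208.0/25 (117 hosts, 126 usable); 192.168.208.128/27 (28 hosts, 30 usable)


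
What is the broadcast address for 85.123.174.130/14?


Network: 85.120.0.0/14
Host bits = 18
Set all host bits to 1:
Broadcast: 85.123.255.255


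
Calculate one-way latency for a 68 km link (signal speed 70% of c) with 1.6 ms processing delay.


Speed = 0.7 * 3e5 km/s = 210000 km/s
Propagation delay = 68 / 210000 = 0.0003 s = 0.3238 ms
Processing delay = 1.6 ms
Total one-way latency = 1.9238 ms


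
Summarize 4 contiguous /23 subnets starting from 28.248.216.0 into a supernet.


Original prefix: /23
Number of subnets: 4 = 2^2
New prefix = 23 - 2 = 21
Supernet: 28.248.216.0/21


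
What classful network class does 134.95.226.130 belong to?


First octet: 134
Binary: 10000110
10xxxxxx -> Class B (128-191)
Class B, default mask 255.255.0.0 (/16)


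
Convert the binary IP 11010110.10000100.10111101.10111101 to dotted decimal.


11010110 = 214
10000100 = 132
10111101 = 189
10111101 = 189
IP: 214.132.189.189


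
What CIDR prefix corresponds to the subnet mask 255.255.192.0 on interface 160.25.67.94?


Binary: 11111111.11111111.11000000.00000000
Count leading 1s
Prefix: /18


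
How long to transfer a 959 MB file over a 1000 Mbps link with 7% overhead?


Effective throughput = 1000 * (1 - 7/100) = 930.0 Mbps
File size in Mb = 959 * 8 = 7672 Mb
Time = 7672 / 930.0
Time = 8.2495 seconds


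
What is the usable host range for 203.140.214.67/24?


Network: 203.140.214.0
Broadcast: 203.140.214.255
First usable = network + 1
Last usable = broadcast - 1
Range: 203.140.214.1 to 203.140.214.254


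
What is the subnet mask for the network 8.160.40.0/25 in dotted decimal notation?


/25 means 25 network bits, 7 host bits
Binary: 11111111111111111111111110000000
Mask: 255.255.255.128


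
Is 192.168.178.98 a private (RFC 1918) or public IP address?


RFC 1918 private ranges:
  10.0.0.0/8 (10.0.0.0 - 10.255.255.255)
  172.16.0.0/12 (172.16.0.0 - 172.31.255.255)
  192.168.0.0/16 (192.168.0.0 - 192.168.255.255)
Private (in 192.168.0.0/16)


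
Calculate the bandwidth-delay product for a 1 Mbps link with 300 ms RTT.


BDP = bandwidth * RTT
= 1 Mbps * 300 ms
= 1 * 1e6 * 300 / 1000 bits
= 300000 bits
= 37500 bytes
= 36.6211 KB
BDP = 300000 bits (37500 bytes)


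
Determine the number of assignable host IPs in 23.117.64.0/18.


Host bits = 32 - 18 = 14
Total addresses = 2^14 = 16384
Usable = total - 2 (network and broadcast)
Usable hosts: 16382


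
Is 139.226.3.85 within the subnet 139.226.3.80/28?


Subnet network: 139.226.3.80
Test IP AND mask: 139.226.3.80
Yes, 139.226.3.85 is in 139.226.3.80/28


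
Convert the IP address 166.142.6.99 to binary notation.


166 = 10100110
142 = 10001110
6 = 00000110
99 = 01100011
Binary: 10100110.10001110.00000110.01100011


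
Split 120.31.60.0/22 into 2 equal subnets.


New prefix = 22 + 1 = 23
Each subnet has 512 addresses
  120.31.60.0/23
  120.31.62.0/23
Subnets: 120.31.60.0/23, 120.31.62.0/23


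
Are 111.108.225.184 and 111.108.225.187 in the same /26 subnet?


Mask: 255.255.255.192
111.108.225.184 AND mask = 111.108.225.128
111.108.225.187 AND mask = 111.108.225.128
Yes, same subnet (111.108.225.128)


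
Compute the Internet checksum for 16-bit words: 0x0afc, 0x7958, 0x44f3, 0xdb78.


Sum all words (with carry folding):
+ 0x0afc = 0x0afc
+ 0x7958 = 0x8454
+ 0x44f3 = 0xc947
+ 0xdb78 = 0xa4c0
One's complement: ~0xa4c0
Checksum = 0x5b3f


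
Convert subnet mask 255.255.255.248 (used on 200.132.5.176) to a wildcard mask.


Subnet mask: 255.255.255.248
Wildcard = 255.255.255.255 - subnet mask
255 - 255 = 0
255 - 255 = 0
255 - 255 = 0
255 - 248 = 7
Wildcard: 0.0.0.7


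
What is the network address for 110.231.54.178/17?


IP:   01101110.11100111.00110110.10110010
Mask: 11111111.11111111.10000000.00000000
AND operation:
Net:  01101110.11100111.00000000.00000000
Network: 110.231.0.0/17


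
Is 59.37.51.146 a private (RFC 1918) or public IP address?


RFC 1918 private ranges:
  10.0.0.0/8 (10.0.0.0 - 10.255.255.255)
  172.16.0.0/12 (172.16.0.0 - 172.31.255.255)
  192.168.0.0/16 (192.168.0.0 - 192.168.255.255)
Public (not in any RFC 1918 range)


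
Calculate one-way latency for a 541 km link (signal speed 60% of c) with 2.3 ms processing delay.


Speed = 0.6 * 3e5 km/s = 180000 km/s
Propagation delay = 541 / 180000 = 0.003 s = 3.0056 ms
Processing delay = 2.3 ms
Total one-way latency = 5.3056 ms


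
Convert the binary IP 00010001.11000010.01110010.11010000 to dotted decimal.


00010001 = 17
11000010 = 194
01110010 = 114
11010000 = 208
IP: 17.194.114.208


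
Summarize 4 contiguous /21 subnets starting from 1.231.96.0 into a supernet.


Original prefix: /21
Number of subnets: 4 = 2^2
New prefix = 21 - 2 = 19
Supernet: 1.231.96.0/19


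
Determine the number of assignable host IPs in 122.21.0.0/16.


Host bits = 32 - 16 = 16
Total addresses = 2^16 = 65536
Usable = total - 2 (network and broadcast)
Usable hosts: 65534


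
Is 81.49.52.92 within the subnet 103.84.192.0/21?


Subnet network: 103.84.192.0
Test IP AND mask: 81.49.48.0
No, 81.49.52.92 is not in 103.84.192.0/21


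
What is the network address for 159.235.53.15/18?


IP:   10011111.11101011.00110101.00001111
Mask: 11111111.11111111.11000000.00000000
AND operation:
Net:  10011111.11101011.00000000.00000000
Network: 159.235.0.0/18


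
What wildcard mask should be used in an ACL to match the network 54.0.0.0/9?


Subnet mask: 255.128.0.0
Wildcard = 255.255.255.255 - subnet mask
255 - 255 = 0
255 - 128 = 127
255 - 0 = 255
255 - 0 = 255
Wildcard: 0.127.255.255


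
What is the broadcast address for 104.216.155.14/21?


Network: 104.216.152.0/21
Host bits = 11
Set all host bits to 1:
Broadcast: 104.216.159.255


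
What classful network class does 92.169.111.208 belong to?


First octet: 92
Binary: 01011100
0xxxxxxx -> Class A (1-126)
Class A, default mask 255.0.0.0 (/8)


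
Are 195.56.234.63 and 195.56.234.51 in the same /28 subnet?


Mask: 255.255.255.240
195.56.234.63 AND mask = 195.56.234.48
195.56.234.51 AND mask = 195.56.234.48
Yes, same subnet (195.56.234.48)


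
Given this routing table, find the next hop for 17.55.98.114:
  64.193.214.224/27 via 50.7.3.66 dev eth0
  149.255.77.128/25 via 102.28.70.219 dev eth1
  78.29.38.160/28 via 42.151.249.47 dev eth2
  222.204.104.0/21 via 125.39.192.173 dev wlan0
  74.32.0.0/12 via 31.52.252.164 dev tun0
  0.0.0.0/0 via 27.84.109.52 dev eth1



Longest prefix match for 17.55.98.114:
  /27 64.193.214.224: no
  /25 149.255.77.128: no
  /28 78.29.38.160: no
  /21 222.204.104.0: no
  /12 74.32.0.0: no
  /0 0.0.0.0: MATCH
Selected: next-hop 27.84.109.52 via eth1 (matched /0)


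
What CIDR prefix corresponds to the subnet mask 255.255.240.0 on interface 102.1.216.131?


Binary: 11111111.11111111.11110000.00000000
Count leading 1s
Prefix: /20


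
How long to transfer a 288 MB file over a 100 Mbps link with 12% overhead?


Effective throughput = 100 * (1 - 12/100) = 88 Mbps
File size in Mb = 288 * 8 = 2304 Mb
Time = 2304 / 88
Time = 26.1818 seconds


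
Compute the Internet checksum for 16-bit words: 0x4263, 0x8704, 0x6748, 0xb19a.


Sum all words (with carry folding):
+ 0x4263 = 0x4263
+ 0x8704 = 0xc967
+ 0x6748 = 0x30b0
+ 0xb19a = 0xe24a
One's complement: ~0xe24a
Checksum = 0x1db5


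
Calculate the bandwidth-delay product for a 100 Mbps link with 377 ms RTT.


BDP = bandwidth * RTT
= 100 Mbps * 377 ms
= 100 * 1e6 * 377 / 1000 bits
= 37700000 bits
= 4712500 bytes
= 4602.0508 KB
BDP = 37700000 bits (4712500 bytes)


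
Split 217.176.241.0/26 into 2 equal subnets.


New prefix = 26 + 1 = 27
Each subnet has 32 addresses
  217.176.241.0/27
  217.176.241.32/27
Subnets: 217.176.241.0/27, 217.176.241.32/27


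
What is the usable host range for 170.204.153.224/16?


Network: 170.204.0.0
Broadcast: 170.204.255.255
First usable = network + 1
Last usable = broadcast - 1
Range: 170.204.0.1 to 170.204.255.254


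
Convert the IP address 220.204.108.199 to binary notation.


220 = 11011100
204 = 11001100
108 = 01101100
199 = 11000111
Binary: 11011100.11001100.01101100.11000111


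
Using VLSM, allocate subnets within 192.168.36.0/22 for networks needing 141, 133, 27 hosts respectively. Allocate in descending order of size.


141 hosts -> /24 (254 usable): 192.168.36.0/24
133 hosts -> /24 (254 usable): 192.168.37.0/24
27 hosts -> /27 (30 usable): 192.168.38.0/27
Allocation: 192.168.36.0/24 (141 hosts, 254 usable); 192.168.37.0/24 (133 hosts, 254 usable); 192.168.38.0/27 (27 hosts, 30 usable)


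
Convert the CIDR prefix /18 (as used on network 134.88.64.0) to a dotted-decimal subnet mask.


/18 means 18 network bits, 14 host bits
Binary: 11111111111111111100000000000000
Mask: 255.255.192.0


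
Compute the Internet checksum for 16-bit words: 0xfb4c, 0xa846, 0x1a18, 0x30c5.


Sum all words (with carry folding):
+ 0xfb4c = 0xfb4c
+ 0xa846 = 0xa393
+ 0x1a18 = 0xbdab
+ 0x30c5 = 0xee70
One's complement: ~0xee70
Checksum = 0x118f


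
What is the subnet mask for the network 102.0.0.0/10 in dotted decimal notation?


/10 means 10 network bits, 22 host bits
Binary: 11111111110000000000000000000000
Mask: 255.192.0.0


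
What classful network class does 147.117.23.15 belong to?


First octet: 147
Binary: 10010011
10xxxxxx -> Class B (128-191)
Class B, default mask 255.255.0.0 (/16)


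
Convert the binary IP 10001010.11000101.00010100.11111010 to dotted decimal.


10001010 = 138
11000101 = 197
00010100 = 20
11111010 = 250
IP: 138.197.20.250


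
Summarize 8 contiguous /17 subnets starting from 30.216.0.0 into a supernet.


Original prefix: /17
Number of subnets: 8 = 2^3
New prefix = 17 - 3 = 14
Supernet: 30.216.0.0/14


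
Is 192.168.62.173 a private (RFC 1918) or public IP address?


RFC 1918 private ranges:
  10.0.0.0/8 (10.0.0.0 - 10.255.255.255)
  172.16.0.0/12 (172.16.0.0 - 172.31.255.255)
  192.168.0.0/16 (192.168.0.0 - 192.168.255.255)
Private (in 192.168.0.0/16)


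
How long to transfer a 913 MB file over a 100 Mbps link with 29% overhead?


Effective throughput = 100 * (1 - 29/100) = 71 Mbps
File size in Mb = 913 * 8 = 7304 Mb
Time = 7304 / 71
Time = 102.8732 seconds


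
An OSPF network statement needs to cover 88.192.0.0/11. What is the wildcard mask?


Subnet mask: 255.224.0.0
Wildcard = 255.255.255.255 - subnet mask
255 - 255 = 0
255 - 224 = 31
255 - 0 = 255
255 - 0 = 255
Wildcard: 0.31.255.255


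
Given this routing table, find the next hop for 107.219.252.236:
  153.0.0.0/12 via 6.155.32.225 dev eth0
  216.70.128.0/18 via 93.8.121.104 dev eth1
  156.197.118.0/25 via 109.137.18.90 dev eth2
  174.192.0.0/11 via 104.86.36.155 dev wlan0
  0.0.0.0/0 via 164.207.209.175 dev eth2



Longest prefix match for 107.219.252.236:
  /12 153.0.0.0: no
  /18 216.70.128.0: no
  /25 156.197.118.0: no
  /11 174.192.0.0: no
  /0 0.0.0.0: MATCH
Selected: next-hop 164.207.209.175 via eth2 (matched /0)


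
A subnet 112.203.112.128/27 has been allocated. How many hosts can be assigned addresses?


Host bits = 32 - 27 = 5
Total addresses = 2^5 = 32
Usable = total - 2 (network and broadcast)
Usable hosts: 30


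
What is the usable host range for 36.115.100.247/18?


Network: 36.115.64.0
Broadcast: 36.115.127.255
First usable = network + 1
Last usable = broadcast - 1
Range: 36.115.64.1 to 36.115.127.254


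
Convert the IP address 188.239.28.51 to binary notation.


188 = 10111100
239 = 11101111
28 = 00011100
51 = 00110011
Binary: 10111100.11101111.00011100.00110011


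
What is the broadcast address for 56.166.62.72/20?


Network: 56.166.48.0/20
Host bits = 12
Set all host bits to 1:
Broadcast: 56.166.63.255


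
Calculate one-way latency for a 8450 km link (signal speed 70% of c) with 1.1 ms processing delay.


Speed = 0.7 * 3e5 km/s = 210000 km/s
Propagation delay = 8450 / 210000 = 0.0402 s = 40.2381 ms
Processing delay = 1.1 ms
Total one-way latency = 41.3381 ms


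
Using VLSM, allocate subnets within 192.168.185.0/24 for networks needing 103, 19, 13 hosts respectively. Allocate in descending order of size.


103 hosts -> /25 (126 usable): 192.168.185.0/25
19 hosts -> /27 (30 usable): 192.168.185.128/27
13 hosts -> /28 (14 usable): 192.168.185.160/28
Allocation: 192.168.185.0/25 (103 hosts, 126 usable); 192.168.185.128/27 (19 hosts, 30 usable); 192.168.185.160/28 (13 hosts, 14 usable)


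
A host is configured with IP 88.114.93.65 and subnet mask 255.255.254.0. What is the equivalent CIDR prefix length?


Binary: 11111111.11111111.11111110.00000000
Count leading 1s
Prefix: /23


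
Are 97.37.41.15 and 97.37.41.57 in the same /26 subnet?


Mask: 255.255.255.192
97.37.41.15 AND mask = 97.37.41.0
97.37.41.57 AND mask = 97.37.41.0
Yes, same subnet (97.37.41.0)


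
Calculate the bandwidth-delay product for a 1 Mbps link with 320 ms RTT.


BDP = bandwidth * RTT
= 1 Mbps * 320 ms
= 1 * 1e6 * 320 / 1000 bits
= 320000 bits
= 40000 bytes
= 39.0625 KB
BDP = 320000 bits (40000 bytes)


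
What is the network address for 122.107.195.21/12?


IP:   01111010.01101011.11000011.00010101
Mask: 11111111.11110000.00000000.00000000
AND operation:
Net:  01111010.01100000.00000000.00000000
Network: 122.96.0.0/12


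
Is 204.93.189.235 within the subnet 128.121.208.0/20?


Subnet network: 128.121.208.0
Test IP AND mask: 204.93.176.0
No, 204.93.189.235 is not in 128.121.208.0/20


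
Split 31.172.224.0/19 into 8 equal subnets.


New prefix = 19 + 3 = 22
Each subnet has 1024 addresses
  31.172.224.0/22
  31.172.228.0/22
  31.172.232.0/22
  31.172.236.0/22
  31.172.240.0/22
  31.172.244.0/22
  31.172.248.0/22
  31.172.252.0/22
Subnets: 31.172.224.0/22, 31.172.228.0/22, 31.172.232.0/22, 31.172.236.0/22, 31.172.240.0/22, 31.172.244.0/22, 31.172.248.0/22, 31.172.252.0/22


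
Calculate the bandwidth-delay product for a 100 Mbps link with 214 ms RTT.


BDP = bandwidth * RTT
= 100 Mbps * 214 ms
= 100 * 1e6 * 214 / 1000 bits
= 21400000 bits
= 2675000 bytes
= 2612.3047 KB
BDP = 21400000 bits (2675000 bytes)


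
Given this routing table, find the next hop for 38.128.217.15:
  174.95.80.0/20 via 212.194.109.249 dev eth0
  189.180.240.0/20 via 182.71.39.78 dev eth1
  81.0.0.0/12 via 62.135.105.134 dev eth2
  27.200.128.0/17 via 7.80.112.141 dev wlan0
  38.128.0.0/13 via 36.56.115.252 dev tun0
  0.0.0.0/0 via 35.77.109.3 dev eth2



Longest prefix match for 38.128.217.15:
  /20 174.95.80.0: no
  /20 189.180.240.0: no
  /12 81.0.0.0: no
  /17 27.200.128.0: no
  /13 38.128.0.0: MATCH
  /0 0.0.0.0: MATCH
Selected: next-hop 36.56.115.252 via tun0 (matched /13)


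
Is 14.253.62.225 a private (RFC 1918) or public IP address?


RFC 1918 private ranges:
  10.0.0.0/8 (10.0.0.0 - 10.255.255.255)
  172.16.0.0/12 (172.16.0.0 - 172.31.255.255)
  192.168.0.0/16 (192.168.0.0 - 192.168.255.255)
Public (not in any RFC 1918 range)


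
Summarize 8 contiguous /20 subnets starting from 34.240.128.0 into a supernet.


Original prefix: /20
Number of subnets: 8 = 2^3
New prefix = 20 - 3 = 17
Supernet: 34.240.128.0/17


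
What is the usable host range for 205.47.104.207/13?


Network: 205.40.0.0
Broadcast: 205.47.255.255
First usable = network + 1
Last usable = broadcast - 1
Range: 205.40.0.1 to 205.47.255.254


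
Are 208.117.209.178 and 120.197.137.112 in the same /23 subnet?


Mask: 255.255.254.0
208.117.209.178 AND mask = 208.117.208.0
120.197.137.112 AND mask = 120.197.136.0
No, different subnets (208.117.208.0 vs 120.197.136.0)


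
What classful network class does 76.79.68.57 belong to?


First octet: 76
Binary: 01001100
0xxxxxxx -> Class A (1-126)
Class A, default mask 255.0.0.0 (/8)


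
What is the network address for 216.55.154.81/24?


IP:   11011000.00110111.10011010.01010001
Mask: 11111111.11111111.11111111.00000000
AND operation:
Net:  11011000.00110111.10011010.00000000
Network: 216.55.154.0/24


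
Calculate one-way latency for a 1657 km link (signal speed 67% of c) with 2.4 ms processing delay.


Speed = 0.67 * 3e5 km/s = 201000 km/s
Propagation delay = 1657 / 201000 = 0.0082 s = 8.2438 ms
Processing delay = 2.4 ms
Total one-way latency = 10.6438 ms


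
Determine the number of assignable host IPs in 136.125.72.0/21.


Host bits = 32 - 21 = 11
Total addresses = 2^11 = 2048
Usable = total - 2 (network and broadcast)
Usable hosts: 2046


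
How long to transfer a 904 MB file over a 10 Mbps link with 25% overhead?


Effective throughput = 10 * (1 - 25/100) = 7.5 Mbps
File size in Mb = 904 * 8 = 7232 Mb
Time = 7232 / 7.5
Time = 964.2667 seconds


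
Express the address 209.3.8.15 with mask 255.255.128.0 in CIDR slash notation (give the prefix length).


Binary: 11111111.11111111.10000000.00000000
Count leading 1s
Prefix: /17


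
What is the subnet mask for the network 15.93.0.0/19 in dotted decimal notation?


/19 means 19 network bits, 13 host bits
Binary: 11111111111111111110000000000000
Mask: 255.255.224.0


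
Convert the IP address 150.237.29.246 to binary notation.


150 = 10010110
237 = 11101101
29 = 00011101
246 = 11110110
Binary: 10010110.11101101.00011101.11110110


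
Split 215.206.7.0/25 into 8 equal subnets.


New prefix = 25 + 3 = 28
Each subnet has 16 addresses
  215.206.7.0/28
  215.206.7.16/28
  215.206.7.32/28
  215.206.7.48/28
  215.206.7.64/28
  215.206.7.80/28
  215.206.7.96/28
  215.206.7.112/28
Subnets: 215.206.7.0/28, 215.206.7.16/28, 215.206.7.32/28, 215.206.7.48/28, 215.206.7.64/28, 215.206.7.80/28, 215.206.7.96/28, 215.206.7.112/28


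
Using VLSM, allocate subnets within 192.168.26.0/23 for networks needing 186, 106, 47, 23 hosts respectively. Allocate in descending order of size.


186 hosts -> /24 (254 usable): 192.168.26.0/24
106 hosts -> /25 (126 usable): 192.168.27.0/25
47 hosts -> /26 (62 usable): 192.168.27.128/26
23 hosts -> /27 (30 usable): 192.168.27.192/27
Allocation: 192.168.26.0/24 (186 hosts, 254 usable); 192.168.27.0/25 (106 hosts, 126 usable); 192.168.27.128/26 (47 hosts, 62 usable); 192.168.27.192/27 (23 hosts, 30 usable)


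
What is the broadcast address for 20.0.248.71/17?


Network: 20.0.128.0/17
Host bits = 15
Set all host bits to 1:
Broadcast: 20.0.255.255


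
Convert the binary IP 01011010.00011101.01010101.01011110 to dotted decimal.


01011010 = 90
00011101 = 29
01010101 = 85
01011110 = 94
IP: 90.29.85.94


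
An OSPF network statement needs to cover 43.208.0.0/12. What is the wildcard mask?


Subnet mask: 255.240.0.0
Wildcard = 255.255.255.255 - subnet mask
255 - 255 = 0
255 - 240 = 15
255 - 0 = 255
255 - 0 = 255
Wildcard: 0.15.255.255


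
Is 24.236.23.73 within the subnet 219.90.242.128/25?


Subnet network: 219.90.242.128
Test IP AND mask: 24.236.23.0
No, 24.236.23.73 is not in 219.90.242.128/25


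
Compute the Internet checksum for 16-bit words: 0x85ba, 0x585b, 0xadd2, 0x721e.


Sum all words (with carry folding):
+ 0x85ba = 0x85ba
+ 0x585b = 0xde15
+ 0xadd2 = 0x8be8
+ 0x721e = 0xfe06
One's complement: ~0xfe06
Checksum = 0x01f9


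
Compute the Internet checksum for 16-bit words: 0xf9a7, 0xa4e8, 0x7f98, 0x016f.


Sum all words (with carry folding):
+ 0xf9a7 = 0xf9a7
+ 0xa4e8 = 0x9e90
+ 0x7f98 = 0x1e29
+ 0x016f = 0x1f98
One's complement: ~0x1f98
Checksum = 0xe067


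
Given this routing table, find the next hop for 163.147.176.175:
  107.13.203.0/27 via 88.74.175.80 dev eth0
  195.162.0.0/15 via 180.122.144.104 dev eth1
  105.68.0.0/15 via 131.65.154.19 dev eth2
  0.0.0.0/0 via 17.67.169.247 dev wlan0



Longest prefix match for 163.147.176.175:
  /27 107.13.203.0: no
  /15 195.162.0.0: no
  /15 105.68.0.0: no
  /0 0.0.0.0: MATCH
Selected: next-hop 17.67.169.247 via wlan0 (matched /0)


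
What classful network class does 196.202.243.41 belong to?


First octet: 196
Binary: 11000100
110xxxxx -> Class C (192-223)
Class C, default mask 255.255.255.0 (/24)


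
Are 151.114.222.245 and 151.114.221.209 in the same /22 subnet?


Mask: 255.255.252.0
151.114.222.245 AND mask = 151.114.220.0
151.114.221.209 AND mask = 151.114.220.0
Yes, same subnet (151.114.220.0)


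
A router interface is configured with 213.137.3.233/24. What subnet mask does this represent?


/24 means 24 network bits, 8 host bits
Binary: 11111111111111111111111100000000
Mask: 255.255.255.0


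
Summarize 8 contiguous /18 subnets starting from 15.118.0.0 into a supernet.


Original prefix: /18
Number of subnets: 8 = 2^3
New prefix = 18 - 3 = 15
Supernet: 15.118.0.0/15


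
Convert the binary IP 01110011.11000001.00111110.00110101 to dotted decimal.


01110011 = 115
11000001 = 193
00111110 = 62
00110101 = 53
IP: 115.193.62.53


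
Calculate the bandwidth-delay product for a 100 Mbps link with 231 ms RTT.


BDP = bandwidth * RTT
= 100 Mbps * 231 ms
= 100 * 1e6 * 231 / 1000 bits
= 23100000 bits
= 2887500 bytes
= 2819.8242 KB
BDP = 23100000 bits (2887500 bytes)


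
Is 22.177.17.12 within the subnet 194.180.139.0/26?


Subnet network: 194.180.139.0
Test IP AND mask: 22.177.17.0
No, 22.177.17.12 is not in 194.180.139.0/26


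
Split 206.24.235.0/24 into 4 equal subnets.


New prefix = 24 + 2 = 26
Each subnet has 64 addresses
  206.24.235.0/26
  206.24.235.64/26
  206.24.235.128/26
  206.24.235.192/26
Subnets: 206.24.235.0/26, 206.24.235.64/26, 206.24.235.128/26, 206.24.235.192/26


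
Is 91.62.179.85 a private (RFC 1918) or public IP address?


RFC 1918 private ranges:
  10.0.0.0/8 (10.0.0.0 - 10.255.255.255)
  172.16.0.0/12 (172.16.0.0 - 172.31.255.255)
  192.168.0.0/16 (192.168.0.0 - 192.168.255.255)
Public (not in any RFC 1918 range)


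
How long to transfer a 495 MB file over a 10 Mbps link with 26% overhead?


Effective throughput = 10 * (1 - 26/100) = 7.4 Mbps
File size in Mb = 495 * 8 = 3960 Mb
Time = 3960 / 7.4
Time = 535.1351 seconds


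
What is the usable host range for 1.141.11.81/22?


Network: 1.141.8.0
Broadcast: 1.141.11.255
First usable = network + 1
Last usable = broadcast - 1
Range: 1.141.8.1 to 1.141.11.254


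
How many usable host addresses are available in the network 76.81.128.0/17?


Host bits = 32 - 17 = 15
Total addresses = 2^15 = 32768
Usable = total - 2 (network and broadcast)
Usable hosts: 32766


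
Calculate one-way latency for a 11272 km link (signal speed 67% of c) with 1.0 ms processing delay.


Speed = 0.67 * 3e5 km/s = 201000 km/s
Propagation delay = 11272 / 201000 = 0.0561 s = 56.0796 ms
Processing delay = 1.0 ms
Total one-way latency = 57.0796 ms


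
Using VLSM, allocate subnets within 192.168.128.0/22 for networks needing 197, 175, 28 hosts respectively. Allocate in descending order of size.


197 hosts -> /24 (254 usable): 192.168.128.0/24
175 hosts -> /24 (254 usable): 192.168.129.0/24
28 hosts -> /27 (30 usable): 192.168.130.0/27
Allocation: 192.168.128.0/24 (197 hosts, 254 usable); 192.168.129.0/24 (175 hosts, 254 usable); 192.168.130.0/27 (28 hosts, 30 usable)


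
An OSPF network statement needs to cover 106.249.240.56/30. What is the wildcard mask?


Subnet mask: 255.255.255.252
Wildcard = 255.255.255.255 - subnet mask
255 - 255 = 0
255 - 255 = 0
255 - 255 = 0
255 - 252 = 3
Wildcard: 0.0.0.3


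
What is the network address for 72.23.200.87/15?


IP:   01001000.00010111.11001000.01010111
Mask: 11111111.11111110.00000000.00000000
AND operation:
Net:  01001000.00010110.00000000.00000000
Network: 72.22.0.0/15


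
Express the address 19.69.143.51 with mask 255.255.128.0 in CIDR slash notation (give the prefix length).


Binary: 11111111.11111111.10000000.00000000
Count leading 1s
Prefix: /17


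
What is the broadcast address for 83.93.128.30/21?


Network: 83.93.128.0/21
Host bits = 11
Set all host bits to 1:
Broadcast: 83.93.135.255


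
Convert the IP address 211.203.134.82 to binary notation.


211 = 11010011
203 = 11001011
134 = 10000110
82 = 01010010
Binary: 11010011.11001011.10000110.01010010


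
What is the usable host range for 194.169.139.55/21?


Network: 194.169.136.0
Broadcast: 194.169.143.255
First usable = network + 1
Last usable = broadcast - 1
Range: 194.169.136.1 to 194.169.143.254


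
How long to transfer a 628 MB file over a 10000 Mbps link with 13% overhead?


Effective throughput = 10000 * (1 - 13/100) = 8700 Mbps
File size in Mb = 628 * 8 = 5024 Mb
Time = 5024 / 8700
Time = 0.5775 seconds


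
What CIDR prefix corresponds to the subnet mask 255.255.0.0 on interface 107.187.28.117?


Binary: 11111111.11111111.00000000.00000000
Count leading 1s
Prefix: /16


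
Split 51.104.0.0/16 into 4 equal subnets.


New prefix = 16 + 2 = 18
Each subnet has 16384 addresses
  51.104.0.0/18
  51.104.64.0/18
  51.104.128.0/18
  51.104.192.0/18
Subnets: 51.104.0.0/18, 51.104.64.0/18, 51.104.128.0/18, 51.104.192.0/18


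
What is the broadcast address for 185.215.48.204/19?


Network: 185.215.32.0/19
Host bits = 13
Set all host bits to 1:
Broadcast: 185.215.63.255


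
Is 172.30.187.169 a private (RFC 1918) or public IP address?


RFC 1918 private ranges:
  10.0.0.0/8 (10.0.0.0 - 10.255.255.255)
  172.16.0.0/12 (172.16.0.0 - 172.31.255.255)
  192.168.0.0/16 (192.168.0.0 - 192.168.255.255)
Private (in 172.16.0.0/12)


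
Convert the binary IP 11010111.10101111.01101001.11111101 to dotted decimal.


11010111 = 215
10101111 = 175
01101001 = 105
11111101 = 253
IP: 215.175.105.253


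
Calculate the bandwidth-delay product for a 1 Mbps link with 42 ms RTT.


BDP = bandwidth * RTT
= 1 Mbps * 42 ms
= 1 * 1e6 * 42 / 1000 bits
= 42000 bits
= 5250 bytes
= 5.127 KB
BDP = 42000 bits (5250 bytes)


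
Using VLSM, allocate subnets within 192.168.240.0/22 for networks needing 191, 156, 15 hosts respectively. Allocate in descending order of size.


191 hosts -> /24 (254 usable): 192.168.240.0/24
156 hosts -> /24 (254 usable): 192.168.241.0/24
15 hosts -> /27 (30 usable): 192.168.242.0/27
Allocation: 192.168.240.0/24 (191 hosts, 254 usable); 192.168.241.0/24 (156 hosts, 254 usable); 192.168.242.0/27 (15 hosts, 30 usable)


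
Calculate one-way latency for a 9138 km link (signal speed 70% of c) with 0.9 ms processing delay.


Speed = 0.7 * 3e5 km/s = 210000 km/s
Propagation delay = 9138 / 210000 = 0.0435 s = 43.5143 ms
Processing delay = 0.9 ms
Total one-way latency = 44.4143 ms


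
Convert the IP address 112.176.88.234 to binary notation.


112 = 01110000
176 = 10110000
88 = 01011000
234 = 11101010
Binary: 01110000.10110000.01011000.11101010


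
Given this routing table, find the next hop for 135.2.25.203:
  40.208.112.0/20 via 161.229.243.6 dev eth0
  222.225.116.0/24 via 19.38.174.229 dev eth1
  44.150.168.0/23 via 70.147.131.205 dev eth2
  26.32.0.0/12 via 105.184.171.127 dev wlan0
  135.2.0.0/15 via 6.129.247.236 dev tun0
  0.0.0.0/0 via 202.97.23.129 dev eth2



Longest prefix match for 135.2.25.203:
  /20 40.208.112.0: no
  /24 222.225.116.0: no
  /23 44.150.168.0: no
  /12 26.32.0.0: no
  /15 135.2.0.0: MATCH
  /0 0.0.0.0: MATCH
Selected: next-hop 6.129.247.236 via tun0 (matched /15)


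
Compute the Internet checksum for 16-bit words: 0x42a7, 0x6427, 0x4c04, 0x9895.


Sum all words (with carry folding):
+ 0x42a7 = 0x42a7
+ 0x6427 = 0xa6ce
+ 0x4c04 = 0xf2d2
+ 0x9895 = 0x8b68
One's complement: ~0x8b68
Checksum = 0x7497


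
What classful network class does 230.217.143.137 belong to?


First octet: 230
Binary: 11100110
1110xxxx -> Class D (224-239)
Class D (multicast), default mask N/A


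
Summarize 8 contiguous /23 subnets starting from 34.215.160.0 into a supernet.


Original prefix: /23
Number of subnets: 8 = 2^3
New prefix = 23 - 3 = 20
Supernet: 34.215.160.0/20


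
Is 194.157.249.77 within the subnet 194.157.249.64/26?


Subnet network: 194.157.249.64
Test IP AND mask: 194.157.249.64
Yes, 194.157.249.77 is in 194.157.249.64/26


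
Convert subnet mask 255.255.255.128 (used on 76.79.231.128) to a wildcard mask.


Subnet mask: 255.255.255.128
Wildcard = 255.255.255.255 - subnet mask
255 - 255 = 0
255 - 255 = 0
255 - 255 = 0
255 - 128 = 127
Wildcard: 0.0.0.127


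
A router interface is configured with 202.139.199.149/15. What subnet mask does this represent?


/15 means 15 network bits, 17 host bits
Binary: 11111111111111100000000000000000
Mask: 255.254.0.0


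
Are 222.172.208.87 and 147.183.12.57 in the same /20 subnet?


Mask: 255.255.240.0
222.172.208.87 AND mask = 222.172.208.0
147.183.12.57 AND mask = 147.183.0.0
No, different subnets (222.172.208.0 vs 147.183.0.0)


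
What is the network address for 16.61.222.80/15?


IP:   00010000.00111101.11011110.01010000
Mask: 11111111.11111110.00000000.00000000
AND operation:
Net:  00010000.00111100.00000000.00000000
Network: 16.60.0.0/15


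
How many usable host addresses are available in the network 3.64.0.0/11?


Host bits = 32 - 11 = 21
Total addresses = 2^21 = 2097152
Usable = total - 2 (network and broadcast)
Usable hosts: 2097150


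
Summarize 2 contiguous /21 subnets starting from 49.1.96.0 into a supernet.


Original prefix: /21
Number of subnets: 2 = 2^1
New prefix = 21 - 1 = 20
Supernet: 49.1.96.0/20


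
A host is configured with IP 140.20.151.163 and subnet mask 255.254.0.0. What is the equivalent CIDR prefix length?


Binary: 11111111.11111110.00000000.00000000
Count leading 1s
Prefix: /15


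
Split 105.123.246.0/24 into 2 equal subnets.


New prefix = 24 + 1 = 25
Each subnet has 128 addresses
  105.123.246.0/25
  105.123.246.128/25
Subnets: 105.123.246.0/25, 105.123.246.128/25


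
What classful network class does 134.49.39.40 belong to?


First octet: 134
Binary: 10000110
10xxxxxx -> Class B (128-191)
Class B, default mask 255.255.0.0 (/16)


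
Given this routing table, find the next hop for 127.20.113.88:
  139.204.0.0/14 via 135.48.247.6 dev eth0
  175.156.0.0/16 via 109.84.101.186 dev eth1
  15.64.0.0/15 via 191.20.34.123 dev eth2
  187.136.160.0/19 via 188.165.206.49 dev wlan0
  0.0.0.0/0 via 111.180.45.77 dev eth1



Longest prefix match for 127.20.113.88:
  /14 139.204.0.0: no
  /16 175.156.0.0: no
  /15 15.64.0.0: no
  /19 187.136.160.0: no
  /0 0.0.0.0: MATCH
Selected: next-hop 111.180.45.77 via eth1 (matched /0)


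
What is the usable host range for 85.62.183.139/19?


Network: 85.62.160.0
Broadcast: 85.62.191.255
First usable = network + 1
Last usable = broadcast - 1
Range: 85.62.160.1 to 85.62.191.254


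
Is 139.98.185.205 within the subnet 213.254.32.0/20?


Subnet network: 213.254.32.0
Test IP AND mask: 139.98.176.0
No, 139.98.185.205 is not in 213.254.32.0/20


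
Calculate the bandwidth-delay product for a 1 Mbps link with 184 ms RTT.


BDP = bandwidth * RTT
= 1 Mbps * 184 ms
= 1 * 1e6 * 184 / 1000 bits
= 184000 bits
= 23000 bytes
= 22.4609 KB
BDP = 184000 bits (23000 bytes)


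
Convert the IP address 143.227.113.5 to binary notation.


143 = 10001111
227 = 11100011
113 = 01110001
5 = 00000101
Binary: 10001111.11100011.01110001.00000101


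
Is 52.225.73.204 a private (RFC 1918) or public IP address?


RFC 1918 private ranges:
  10.0.0.0/8 (10.0.0.0 - 10.255.255.255)
  172.16.0.0/12 (172.16.0.0 - 172.31.255.255)
  192.168.0.0/16 (192.168.0.0 - 192.168.255.255)
Public (not in any RFC 1918 range)


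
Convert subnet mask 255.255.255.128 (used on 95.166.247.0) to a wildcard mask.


Subnet mask: 255.255.255.128
Wildcard = 255.255.255.255 - subnet mask
255 - 255 = 0
255 - 255 = 0
255 - 255 = 0
255 - 128 = 127
Wildcard: 0.0.0.127


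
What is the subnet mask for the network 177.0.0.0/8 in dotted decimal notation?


/8 means 8 network bits, 24 host bits
Binary: 11111111000000000000000000000000
Mask: 255.0.0.0


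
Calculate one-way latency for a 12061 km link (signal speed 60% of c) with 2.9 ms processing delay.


Speed = 0.6 * 3e5 km/s = 180000 km/s
Propagation delay = 12061 / 180000 = 0.067 s = 67.0056 ms
Processing delay = 2.9 ms
Total one-way latency = 69.9056 ms


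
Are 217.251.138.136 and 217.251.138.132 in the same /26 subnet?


Mask: 255.255.255.192
217.251.138.136 AND mask = 217.251.138.128
217.251.138.132 AND mask = 217.251.138.128
Yes, same subnet (217.251.138.128)


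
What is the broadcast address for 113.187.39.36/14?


Network: 113.184.0.0/14
Host bits = 18
Set all host bits to 1:
Broadcast: 113.187.255.255


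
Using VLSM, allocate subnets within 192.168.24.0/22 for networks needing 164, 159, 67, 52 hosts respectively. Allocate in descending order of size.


164 hosts -> /24 (254 usable): 192.168.24.0/24
159 hosts -> /24 (254 usable): 192.168.25.0/24
67 hosts -> /25 (126 usable): 192.168.26.0/25
52 hosts -> /26 (62 usable): 192.168.26.128/26
Allocation: 192.168.24.0/24 (164 hosts, 254 usable); 192.168.25.0/24 (159 hosts, 254 usable); 192.168.26.0/25 (67 hosts, 126 usable); 192.168.26.128/26 (52 hosts, 62 usable)


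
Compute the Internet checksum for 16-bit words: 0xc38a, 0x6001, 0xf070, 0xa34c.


Sum all words (with carry folding):
+ 0xc38a = 0xc38a
+ 0x6001 = 0x238c
+ 0xf070 = 0x13fd
+ 0xa34c = 0xb749
One's complement: ~0xb749
Checksum = 0x48b6


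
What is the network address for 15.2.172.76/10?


IP:   00001111.00000010.10101100.01001100
Mask: 11111111.11000000.00000000.00000000
AND operation:
Net:  00001111.00000000.00000000.00000000
Network: 15.0.0.0/10


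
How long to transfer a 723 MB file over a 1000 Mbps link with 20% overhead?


Effective throughput = 1000 * (1 - 20/100) = 800 Mbps
File size in Mb = 723 * 8 = 5784 Mb
Time = 5784 / 800
Time = 7.23 seconds


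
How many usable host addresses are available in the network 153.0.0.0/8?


Host bits = 32 - 8 = 24
Total addresses = 2^24 = 16777216
Usable = total - 2 (network and broadcast)
Usable hosts: 16777214


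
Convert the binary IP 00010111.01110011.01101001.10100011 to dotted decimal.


00010111 = 23
01110011 = 115
01101001 = 105
10100011 = 163
IP: 23.115.105.163


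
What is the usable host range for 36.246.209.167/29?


Network: 36.246.209.160
Broadcast: 36.246.209.167
First usable = network + 1
Last usable = broadcast - 1
Range: 36.246.209.161 to 36.246.209.166


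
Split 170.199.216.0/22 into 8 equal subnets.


New prefix = 22 + 3 = 25
Each subnet has 128 addresses
  170.199.216.0/25
  170.199.216.128/25
  170.199.217.0/25
  170.199.217.128/25
  170.199.218.0/25
  170.199.218.128/25
  170.199.219.0/25
  170.199.219.128/25
Subnets: 170.199.216.0/25, 170.199.216.128/25, 170.199.217.0/25, 170.199.217.128/25, 170.199.218.0/25, 170.199.218.128/25, 170.199.219.0/25, 170.199.219.128/25


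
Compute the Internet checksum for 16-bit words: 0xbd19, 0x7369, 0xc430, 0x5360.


Sum all words (with carry folding):
+ 0xbd19 = 0xbd19
+ 0x7369 = 0x3083
+ 0xc430 = 0xf4b3
+ 0x5360 = 0x4814
One's complement: ~0x4814
Checksum = 0xb7eb


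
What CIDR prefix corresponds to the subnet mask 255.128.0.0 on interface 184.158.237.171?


Binary: 11111111.10000000.00000000.00000000
Count leading 1s
Prefix: /9


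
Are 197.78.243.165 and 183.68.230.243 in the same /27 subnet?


Mask: 255.255.255.224
197.78.243.165 AND mask = 197.78.243.160
183.68.230.243 AND mask = 183.68.230.224
No, different subnets (197.78.243.160 vs 183.68.230.224)


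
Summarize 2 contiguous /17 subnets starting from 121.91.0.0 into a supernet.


Original prefix: /17
Number of subnets: 2 = 2^1
New prefix = 17 - 1 = 16
Supernet: 121.91.0.0/16


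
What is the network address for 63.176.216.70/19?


IP:   00111111.10110000.11011000.01000110
Mask: 11111111.11111111.11100000.00000000
AND operation:
Net:  00111111.10110000.11000000.00000000
Network: 63.176.192.0/19


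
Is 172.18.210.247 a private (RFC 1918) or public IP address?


RFC 1918 private ranges:
  10.0.0.0/8 (10.0.0.0 - 10.255.255.255)
  172.16.0.0/12 (172.16.0.0 - 172.31.255.255)
  192.168.0.0/16 (192.168.0.0 - 192.168.255.255)
Private (in 172.16.0.0/12)


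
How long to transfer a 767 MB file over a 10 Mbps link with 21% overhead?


Effective throughput = 10 * (1 - 21/100) = 7.9 Mbps
File size in Mb = 767 * 8 = 6136 Mb
Time = 6136 / 7.9
Time = 776.7089 seconds


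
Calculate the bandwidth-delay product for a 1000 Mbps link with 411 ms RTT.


BDP = bandwidth * RTT
= 1000 Mbps * 411 ms
= 1000 * 1e6 * 411 / 1000 bits
= 411000000 bits
= 51375000 bytes
= 50170.8984 KB
BDP = 411000000 bits (51375000 bytes)


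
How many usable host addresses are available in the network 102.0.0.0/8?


Host bits = 32 - 8 = 24
Total addresses = 2^24 = 16777216
Usable = total - 2 (network and broadcast)
Usable hosts: 16777214


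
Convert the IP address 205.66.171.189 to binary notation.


205 = 11001101
66 = 01000010
171 = 10101011
189 = 10111101
Binary: 11001101.01000010.10101011.10111101


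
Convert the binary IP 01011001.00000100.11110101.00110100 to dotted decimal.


01011001 = 89
00000100 = 4
11110101 = 245
00110100 = 52
IP: 89.4.245.52


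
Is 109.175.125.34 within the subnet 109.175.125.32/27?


Subnet network: 109.175.125.32
Test IP AND mask: 109.175.125.32
Yes, 109.175.125.34 is in 109.175.125.32/27


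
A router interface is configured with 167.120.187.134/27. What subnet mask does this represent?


/27 means 27 network bits, 5 host bits
Binary: 11111111111111111111111111100000
Mask: 255.255.255.224


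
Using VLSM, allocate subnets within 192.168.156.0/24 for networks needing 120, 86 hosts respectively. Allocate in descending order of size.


120 hosts -> /25 (126 usable): 192.168.156.0/25
86 hosts -> /25 (126 usable): 192.168.156.128/25
Allocation: 192.168.156.0/25 (120 hosts, 126 usable); 192.168.156.128/25 (86 hosts, 126 usable)


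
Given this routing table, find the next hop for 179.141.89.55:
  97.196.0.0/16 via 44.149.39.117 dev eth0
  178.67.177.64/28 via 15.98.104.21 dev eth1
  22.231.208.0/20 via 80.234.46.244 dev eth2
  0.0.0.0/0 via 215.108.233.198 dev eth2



Longest prefix match for 179.141.89.55:
  /16 97.196.0.0: no
  /28 178.67.177.64: no
  /20 22.231.208.0: no
  /0 0.0.0.0: MATCH
Selected: next-hop 215.108.233.198 via eth2 (matched /0)


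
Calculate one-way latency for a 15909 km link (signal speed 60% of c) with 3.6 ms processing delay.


Speed = 0.6 * 3e5 km/s = 180000 km/s
Propagation delay = 15909 / 180000 = 0.0884 s = 88.3833 ms
Processing delay = 3.6 ms
Total one-way latency = 91.9833 ms


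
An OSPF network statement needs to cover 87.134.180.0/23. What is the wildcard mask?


Subnet mask: 255.255.254.0
Wildcard = 255.255.255.255 - subnet mask
255 - 255 = 0
255 - 255 = 0
255 - 254 = 1
255 - 0 = 255
Wildcard: 0.0.1.255


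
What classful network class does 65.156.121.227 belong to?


First octet: 65
Binary: 01000001
0xxxxxxx -> Class A (1-126)
Class A, default mask 255.0.0.0 (/8)


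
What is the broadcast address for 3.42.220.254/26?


Network: 3.42.220.192/26
Host bits = 6
Set all host bits to 1:
Broadcast: 3.42.220.255


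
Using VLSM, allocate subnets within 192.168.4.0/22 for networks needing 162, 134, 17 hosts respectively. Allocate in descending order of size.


162 hosts -> /24 (254 usable): 192.168.4.0/24
134 hosts -> /24 (254 usable): 192.168.5.0/24
17 hosts -> /27 (30 usable): 192.168.6.0/27
Allocation: 192.168.4.0/24 (162 hosts, 254 usable); 192.168.5.0/24 (134 hosts, 254 usable); 192.168.6.0/27 (17 hosts, 30 usable)
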